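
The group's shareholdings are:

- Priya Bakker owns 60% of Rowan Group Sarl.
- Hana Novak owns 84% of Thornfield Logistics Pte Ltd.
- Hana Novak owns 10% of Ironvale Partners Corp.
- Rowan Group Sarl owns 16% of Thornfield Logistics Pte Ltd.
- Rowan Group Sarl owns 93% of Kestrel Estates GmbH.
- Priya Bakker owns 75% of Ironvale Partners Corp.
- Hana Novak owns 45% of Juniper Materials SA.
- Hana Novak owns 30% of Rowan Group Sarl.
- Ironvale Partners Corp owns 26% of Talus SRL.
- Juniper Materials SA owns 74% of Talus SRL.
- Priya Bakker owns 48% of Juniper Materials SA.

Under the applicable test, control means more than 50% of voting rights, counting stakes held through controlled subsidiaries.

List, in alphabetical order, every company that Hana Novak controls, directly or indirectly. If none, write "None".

Thornfield Logistics Pte Ltd

Hana holds 84% of Thornfield, so Hana controls Thornfield.
No other company's threshold is met.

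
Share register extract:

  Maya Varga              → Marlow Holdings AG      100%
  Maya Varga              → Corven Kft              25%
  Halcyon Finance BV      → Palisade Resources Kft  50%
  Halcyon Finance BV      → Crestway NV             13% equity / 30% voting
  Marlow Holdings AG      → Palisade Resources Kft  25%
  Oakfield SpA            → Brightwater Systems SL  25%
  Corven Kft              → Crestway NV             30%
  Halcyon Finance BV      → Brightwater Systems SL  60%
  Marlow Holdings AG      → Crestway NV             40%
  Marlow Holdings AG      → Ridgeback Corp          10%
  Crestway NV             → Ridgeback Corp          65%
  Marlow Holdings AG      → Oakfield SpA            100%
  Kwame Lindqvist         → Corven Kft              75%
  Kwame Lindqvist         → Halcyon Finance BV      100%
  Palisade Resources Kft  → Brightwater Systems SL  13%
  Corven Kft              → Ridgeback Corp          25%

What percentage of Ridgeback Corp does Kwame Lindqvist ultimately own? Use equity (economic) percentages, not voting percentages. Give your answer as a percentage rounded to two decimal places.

Kwame reaches Ridgeback along 3 paths.
Via Corven: 75% × 25% = 18.75%.
Via Corven → Crestway: 75% × 30% × 65% = 14.625%.
Via Halcyon → Crestway: 100% × 13% × 65% = 8.45%.
Total: 18.75% + 14.625% + 8.45% = 41.825%.
Rounded: 41.83%.

41.83%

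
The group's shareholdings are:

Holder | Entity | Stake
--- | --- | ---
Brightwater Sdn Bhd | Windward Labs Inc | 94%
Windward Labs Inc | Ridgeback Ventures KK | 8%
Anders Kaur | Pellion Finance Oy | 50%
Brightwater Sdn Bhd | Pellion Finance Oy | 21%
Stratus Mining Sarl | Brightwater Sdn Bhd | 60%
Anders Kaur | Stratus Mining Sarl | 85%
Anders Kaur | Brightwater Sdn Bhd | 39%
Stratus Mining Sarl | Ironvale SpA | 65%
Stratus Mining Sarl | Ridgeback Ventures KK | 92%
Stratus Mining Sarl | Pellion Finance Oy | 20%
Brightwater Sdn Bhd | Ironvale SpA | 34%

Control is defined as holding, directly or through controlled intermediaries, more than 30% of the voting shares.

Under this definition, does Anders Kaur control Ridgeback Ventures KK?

Anders holds 85% of Stratus, so Anders controls Stratus.
Stratus and Anders together hold 60% + 39% = 99% of Brightwater, so Anders controls Brightwater.
Brightwater holds 94% of Windward, so Anders controls Windward.
Stratus and Windward together hold 92% + 8% = 100% of Ridgeback, so Anders controls Ridgeback.

Yes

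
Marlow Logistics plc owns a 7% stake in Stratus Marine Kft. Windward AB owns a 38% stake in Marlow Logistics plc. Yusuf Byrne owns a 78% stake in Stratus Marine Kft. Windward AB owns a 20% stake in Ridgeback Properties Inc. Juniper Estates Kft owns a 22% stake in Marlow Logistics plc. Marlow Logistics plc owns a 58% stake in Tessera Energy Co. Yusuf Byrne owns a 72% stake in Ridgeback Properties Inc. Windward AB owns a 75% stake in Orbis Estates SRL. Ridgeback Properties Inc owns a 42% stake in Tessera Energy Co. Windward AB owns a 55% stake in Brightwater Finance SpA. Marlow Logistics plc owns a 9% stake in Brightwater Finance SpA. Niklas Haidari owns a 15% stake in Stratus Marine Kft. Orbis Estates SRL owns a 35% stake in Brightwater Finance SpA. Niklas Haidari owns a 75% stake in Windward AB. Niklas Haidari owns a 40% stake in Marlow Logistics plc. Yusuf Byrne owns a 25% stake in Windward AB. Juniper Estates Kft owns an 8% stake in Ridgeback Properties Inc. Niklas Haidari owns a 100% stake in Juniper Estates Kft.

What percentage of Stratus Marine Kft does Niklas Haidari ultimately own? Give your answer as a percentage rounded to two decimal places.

21.34%

Niklas reaches Stratus along 4 paths.
Direct stake: 15% = 15%.
Via Marlow: 40% × 7% = 2.8%.
Via Juniper → Marlow: 100% × 22% × 7% = 1.54%.
Via Windward → Marlow: 75% × 38% × 7% = 1.995%.
Total: 15% + 2.8% + 1.54% + 1.995% = 21.335%.
Rounded: 21.34%.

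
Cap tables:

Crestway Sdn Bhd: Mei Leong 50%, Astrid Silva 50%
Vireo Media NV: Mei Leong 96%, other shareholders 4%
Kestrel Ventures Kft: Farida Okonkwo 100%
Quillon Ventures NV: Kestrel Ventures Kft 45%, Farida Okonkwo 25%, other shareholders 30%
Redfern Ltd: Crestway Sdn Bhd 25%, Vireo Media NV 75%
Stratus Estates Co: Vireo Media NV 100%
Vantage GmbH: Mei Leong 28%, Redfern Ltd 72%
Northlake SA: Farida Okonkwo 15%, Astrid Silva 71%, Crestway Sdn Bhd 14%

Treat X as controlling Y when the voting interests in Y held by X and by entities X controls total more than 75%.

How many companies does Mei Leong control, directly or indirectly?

2

Mei holds 96% of Vireo, so Mei controls Vireo.
Vireo holds 100% of Stratus, so Mei controls Stratus.
No other company's threshold is met.
Mei controls 2 companies.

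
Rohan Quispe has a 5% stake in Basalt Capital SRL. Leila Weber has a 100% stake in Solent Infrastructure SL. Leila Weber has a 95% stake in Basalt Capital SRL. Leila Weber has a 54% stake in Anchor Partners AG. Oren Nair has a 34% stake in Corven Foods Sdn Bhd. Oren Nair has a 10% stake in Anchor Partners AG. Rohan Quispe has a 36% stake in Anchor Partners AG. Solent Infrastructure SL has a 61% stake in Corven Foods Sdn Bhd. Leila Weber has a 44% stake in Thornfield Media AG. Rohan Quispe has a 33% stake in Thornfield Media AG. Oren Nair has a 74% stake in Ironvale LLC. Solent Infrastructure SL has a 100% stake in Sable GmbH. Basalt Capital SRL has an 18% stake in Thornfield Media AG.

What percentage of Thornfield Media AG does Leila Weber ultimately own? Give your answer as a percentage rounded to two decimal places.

Leila reaches Thornfield along 2 paths.
Via Basalt: 95% × 18% = 17.1%.
Direct stake: 44% = 44%.
Total: 17.1% + 44% = 61.1%.
Rounded: 61.10%.

61.10%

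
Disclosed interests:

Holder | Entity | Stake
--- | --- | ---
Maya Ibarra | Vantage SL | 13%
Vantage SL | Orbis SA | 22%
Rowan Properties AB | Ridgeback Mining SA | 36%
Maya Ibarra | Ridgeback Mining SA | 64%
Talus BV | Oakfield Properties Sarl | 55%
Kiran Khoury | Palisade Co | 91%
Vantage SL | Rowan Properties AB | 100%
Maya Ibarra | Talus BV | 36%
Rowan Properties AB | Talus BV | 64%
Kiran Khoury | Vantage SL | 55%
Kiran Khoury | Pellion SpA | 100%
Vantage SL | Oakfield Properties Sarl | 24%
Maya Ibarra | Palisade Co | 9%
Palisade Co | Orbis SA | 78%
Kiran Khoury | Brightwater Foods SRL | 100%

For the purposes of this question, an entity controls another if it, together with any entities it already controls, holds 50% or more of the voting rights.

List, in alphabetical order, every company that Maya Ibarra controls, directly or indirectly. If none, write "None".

Ridgeback Mining SA

Maya holds 64% of Ridgeback, so Maya controls Ridgeback.
No other company's threshold is met.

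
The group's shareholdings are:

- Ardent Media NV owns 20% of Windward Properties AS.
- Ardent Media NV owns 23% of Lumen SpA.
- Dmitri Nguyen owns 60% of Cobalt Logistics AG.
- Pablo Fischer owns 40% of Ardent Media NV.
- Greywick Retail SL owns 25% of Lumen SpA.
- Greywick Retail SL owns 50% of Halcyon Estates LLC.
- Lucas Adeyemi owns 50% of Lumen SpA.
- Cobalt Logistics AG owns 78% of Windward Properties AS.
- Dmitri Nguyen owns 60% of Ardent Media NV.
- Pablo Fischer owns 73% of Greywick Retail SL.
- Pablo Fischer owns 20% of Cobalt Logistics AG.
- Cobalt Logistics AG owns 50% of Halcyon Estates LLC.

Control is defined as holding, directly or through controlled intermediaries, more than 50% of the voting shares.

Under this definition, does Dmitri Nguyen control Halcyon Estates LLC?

No

Dmitri holds 60% of Ardent, so Dmitri controls Ardent.
Dmitri holds 60% of Cobalt, so Dmitri controls Cobalt.
Cobalt and Ardent together hold 78% + 20% = 98% of Windward, so Dmitri controls Windward.
In Halcyon, Dmitri's side holds only 50%, not > 50%.
So Dmitri does not control Halcyon.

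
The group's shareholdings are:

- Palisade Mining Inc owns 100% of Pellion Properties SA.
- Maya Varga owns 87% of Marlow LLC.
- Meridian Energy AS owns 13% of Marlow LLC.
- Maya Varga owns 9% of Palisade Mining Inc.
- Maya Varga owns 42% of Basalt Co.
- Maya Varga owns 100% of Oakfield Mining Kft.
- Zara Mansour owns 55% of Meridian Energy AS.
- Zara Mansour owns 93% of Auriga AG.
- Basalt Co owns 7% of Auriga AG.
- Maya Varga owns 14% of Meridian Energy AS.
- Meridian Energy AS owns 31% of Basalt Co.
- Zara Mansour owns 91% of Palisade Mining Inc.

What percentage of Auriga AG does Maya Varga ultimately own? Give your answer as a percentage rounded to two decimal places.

3.24%

Maya reaches Auriga along 2 paths.
Via Basalt: 42% × 7% = 2.94%.
Via Meridian → Basalt: 14% × 31% × 7% = 0.3038%.
Total: 2.94% + 0.3038% = 3.2438%.
Rounded: 3.24%.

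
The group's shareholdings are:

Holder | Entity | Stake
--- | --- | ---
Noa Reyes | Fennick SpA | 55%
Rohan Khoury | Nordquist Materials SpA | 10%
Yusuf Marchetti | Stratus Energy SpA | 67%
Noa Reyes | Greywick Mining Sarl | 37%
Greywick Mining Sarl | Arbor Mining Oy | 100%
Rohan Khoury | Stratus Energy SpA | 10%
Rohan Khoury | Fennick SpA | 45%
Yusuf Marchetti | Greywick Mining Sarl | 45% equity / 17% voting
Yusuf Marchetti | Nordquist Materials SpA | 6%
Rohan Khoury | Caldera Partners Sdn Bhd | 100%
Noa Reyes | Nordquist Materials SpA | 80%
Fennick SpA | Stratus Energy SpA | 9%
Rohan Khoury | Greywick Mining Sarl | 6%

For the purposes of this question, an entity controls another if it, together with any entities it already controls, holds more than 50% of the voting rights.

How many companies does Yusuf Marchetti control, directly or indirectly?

1

Yusuf holds 67% of Stratus, so Yusuf controls Stratus.
No other company's threshold is met.
Yusuf controls 1 company.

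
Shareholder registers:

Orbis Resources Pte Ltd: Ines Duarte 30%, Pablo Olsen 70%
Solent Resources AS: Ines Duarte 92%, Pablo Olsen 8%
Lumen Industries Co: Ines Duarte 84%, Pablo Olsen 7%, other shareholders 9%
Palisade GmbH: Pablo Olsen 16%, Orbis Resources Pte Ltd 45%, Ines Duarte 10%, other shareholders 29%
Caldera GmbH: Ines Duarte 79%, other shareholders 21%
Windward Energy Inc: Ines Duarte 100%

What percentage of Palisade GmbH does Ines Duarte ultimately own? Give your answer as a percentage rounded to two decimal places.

Ines reaches Palisade along 2 paths.
Via Orbis: 30% × 45% = 13.5%.
Direct stake: 10% = 10%.
Total: 13.5% + 10% = 23.5%.
Rounded: 23.50%.

23.50%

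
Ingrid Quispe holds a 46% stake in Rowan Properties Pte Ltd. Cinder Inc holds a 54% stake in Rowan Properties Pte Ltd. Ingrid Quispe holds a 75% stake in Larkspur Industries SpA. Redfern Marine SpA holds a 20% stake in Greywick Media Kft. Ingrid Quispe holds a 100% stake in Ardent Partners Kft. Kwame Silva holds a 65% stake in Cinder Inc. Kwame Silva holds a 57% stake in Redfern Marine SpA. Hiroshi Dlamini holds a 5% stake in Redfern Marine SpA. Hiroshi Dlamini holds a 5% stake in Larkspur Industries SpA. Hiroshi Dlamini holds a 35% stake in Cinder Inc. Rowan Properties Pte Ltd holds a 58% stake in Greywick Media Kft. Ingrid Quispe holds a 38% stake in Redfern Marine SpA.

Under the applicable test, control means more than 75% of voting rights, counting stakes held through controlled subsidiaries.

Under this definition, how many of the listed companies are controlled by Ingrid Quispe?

1

Ingrid holds 100% of Ardent, so Ingrid controls Ardent.
No other company's threshold is met.
Ingrid controls 1 company.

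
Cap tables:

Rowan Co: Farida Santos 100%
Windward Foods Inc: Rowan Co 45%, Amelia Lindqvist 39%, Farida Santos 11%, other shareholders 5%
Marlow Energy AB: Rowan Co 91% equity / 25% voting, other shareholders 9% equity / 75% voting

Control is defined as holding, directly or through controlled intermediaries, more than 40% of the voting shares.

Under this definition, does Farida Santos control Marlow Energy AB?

Farida holds 100% of Rowan, so Farida controls Rowan.
Rowan and Farida together hold 45% + 11% = 56% of Windward, so Farida controls Windward.
In Marlow, Farida's side holds only 25%, not > 40%.
So Farida does not control Marlow.

No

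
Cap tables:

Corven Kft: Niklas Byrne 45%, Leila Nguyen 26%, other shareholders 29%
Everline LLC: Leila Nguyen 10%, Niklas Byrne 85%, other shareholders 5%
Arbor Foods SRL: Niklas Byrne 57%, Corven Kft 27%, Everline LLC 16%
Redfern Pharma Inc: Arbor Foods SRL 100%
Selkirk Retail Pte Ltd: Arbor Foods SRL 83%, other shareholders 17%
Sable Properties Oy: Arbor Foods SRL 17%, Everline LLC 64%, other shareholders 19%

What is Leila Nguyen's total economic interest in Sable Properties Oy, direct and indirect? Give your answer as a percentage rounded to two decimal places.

7.87%

Leila reaches Sable along 3 paths.
Via Corven → Arbor: 26% × 27% × 17% = 1.1934%.
Via Everline → Arbor: 10% × 16% × 17% = 0.272%.
Via Everline: 10% × 64% = 6.4%.
Total: 1.1934% + 0.272% + 6.4% = 7.8654%.
Rounded: 7.87%.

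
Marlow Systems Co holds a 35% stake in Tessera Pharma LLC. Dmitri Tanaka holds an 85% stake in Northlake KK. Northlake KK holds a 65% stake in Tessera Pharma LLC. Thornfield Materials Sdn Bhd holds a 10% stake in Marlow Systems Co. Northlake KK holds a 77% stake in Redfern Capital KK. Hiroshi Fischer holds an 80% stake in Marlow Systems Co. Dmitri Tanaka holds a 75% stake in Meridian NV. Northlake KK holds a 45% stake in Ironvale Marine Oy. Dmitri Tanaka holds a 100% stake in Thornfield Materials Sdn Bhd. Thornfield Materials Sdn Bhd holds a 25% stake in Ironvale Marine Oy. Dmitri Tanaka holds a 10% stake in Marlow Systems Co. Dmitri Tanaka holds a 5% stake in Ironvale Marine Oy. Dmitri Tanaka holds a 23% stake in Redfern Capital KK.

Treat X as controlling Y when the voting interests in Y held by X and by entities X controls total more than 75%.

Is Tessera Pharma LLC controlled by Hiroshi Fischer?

Hiroshi holds 80% of Marlow, so Hiroshi controls Marlow.
In Tessera, Hiroshi's side holds only 35%, not > 75%.
So Hiroshi does not control Tessera.

No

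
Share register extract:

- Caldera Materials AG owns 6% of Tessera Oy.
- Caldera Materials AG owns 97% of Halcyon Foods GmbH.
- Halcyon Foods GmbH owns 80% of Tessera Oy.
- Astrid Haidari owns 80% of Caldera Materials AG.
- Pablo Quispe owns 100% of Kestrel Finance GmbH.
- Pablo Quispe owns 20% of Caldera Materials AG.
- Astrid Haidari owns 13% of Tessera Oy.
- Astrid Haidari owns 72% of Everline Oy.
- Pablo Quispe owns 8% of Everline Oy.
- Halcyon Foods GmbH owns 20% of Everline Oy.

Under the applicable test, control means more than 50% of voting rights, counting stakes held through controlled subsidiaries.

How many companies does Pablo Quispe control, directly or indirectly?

1

Pablo holds 100% of Kestrel, so Pablo controls Kestrel.
No other company's threshold is met.
Pablo controls 1 company.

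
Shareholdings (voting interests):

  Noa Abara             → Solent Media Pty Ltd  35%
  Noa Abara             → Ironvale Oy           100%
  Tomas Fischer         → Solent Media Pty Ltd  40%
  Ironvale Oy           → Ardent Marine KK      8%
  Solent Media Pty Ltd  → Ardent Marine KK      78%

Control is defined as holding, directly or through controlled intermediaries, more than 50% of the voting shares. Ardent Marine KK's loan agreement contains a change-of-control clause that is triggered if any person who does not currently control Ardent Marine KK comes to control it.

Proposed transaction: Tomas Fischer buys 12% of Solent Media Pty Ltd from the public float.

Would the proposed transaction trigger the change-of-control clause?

The purchase changes only Tomas's holdings, so Tomas is the only person who could newly come to control Ardent.
Tomas's largest direct stake is 40% in Solent, which does not meet the threshold, so Tomas controls no company.
Neither Tomas nor any entity Tomas controls holds any voting interest in Ardent.
So before the transaction, Tomas does not control Ardent.
After the purchase, Tomas's direct stake in Solent rises to 40% + 12% = 52%.
Tomas holds 52% of Solent, so Tomas controls Solent.
Solent holds 78% of Ardent, so Tomas controls Ardent.
Tomas did not control Ardent before and does after, so the clause is triggered.

Yes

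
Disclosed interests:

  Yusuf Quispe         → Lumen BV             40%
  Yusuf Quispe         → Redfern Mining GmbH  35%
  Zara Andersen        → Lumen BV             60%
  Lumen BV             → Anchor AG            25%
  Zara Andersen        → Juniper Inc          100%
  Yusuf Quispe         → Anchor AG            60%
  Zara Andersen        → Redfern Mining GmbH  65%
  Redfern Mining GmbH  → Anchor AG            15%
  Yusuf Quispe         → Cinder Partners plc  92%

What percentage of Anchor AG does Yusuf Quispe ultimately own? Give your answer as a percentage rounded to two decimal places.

75.25%

Yusuf reaches Anchor along 3 paths.
Direct stake: 60% = 60%.
Via Redfern: 35% × 15% = 5.25%.
Via Lumen: 40% × 25% = 10%.
Total: 60% + 5.25% + 10% = 75.25%.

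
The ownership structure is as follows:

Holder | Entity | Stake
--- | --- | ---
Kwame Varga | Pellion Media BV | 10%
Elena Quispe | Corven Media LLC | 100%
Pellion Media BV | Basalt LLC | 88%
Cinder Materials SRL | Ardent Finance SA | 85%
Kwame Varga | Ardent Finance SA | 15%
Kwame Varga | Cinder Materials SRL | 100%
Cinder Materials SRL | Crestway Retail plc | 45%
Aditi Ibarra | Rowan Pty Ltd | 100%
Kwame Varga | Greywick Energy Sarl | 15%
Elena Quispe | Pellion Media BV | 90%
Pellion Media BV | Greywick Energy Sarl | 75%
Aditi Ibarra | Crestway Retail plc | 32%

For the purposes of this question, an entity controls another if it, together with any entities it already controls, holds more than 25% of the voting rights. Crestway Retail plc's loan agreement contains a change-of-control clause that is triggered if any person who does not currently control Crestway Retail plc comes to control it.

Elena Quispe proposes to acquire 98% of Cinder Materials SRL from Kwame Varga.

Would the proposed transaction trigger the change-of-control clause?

Yes

The purchase adds only to Elena's holdings (Kwame's stake shrinks), so Elena is the only person who could newly come to control Crestway.
Elena holds 90% of Pellion, so Elena controls Pellion.
Pellion holds 88% of Basalt, so Elena controls Basalt.
Elena holds 100% of Corven, so Elena controls Corven.
Pellion holds 75% of Greywick, so Elena controls Greywick.
Neither Elena nor any entity Elena controls holds any voting interest in Crestway.
So before the transaction, Elena does not control Crestway.
After the purchase, Elena holds 98% of Cinder directly, and Kwame's stake falls to 2%.
Elena holds 98% of Cinder, so Elena controls Cinder.
Cinder holds 45% of Crestway, so Elena controls Crestway.
Elena did not control Crestway before and does after, so the clause is triggered.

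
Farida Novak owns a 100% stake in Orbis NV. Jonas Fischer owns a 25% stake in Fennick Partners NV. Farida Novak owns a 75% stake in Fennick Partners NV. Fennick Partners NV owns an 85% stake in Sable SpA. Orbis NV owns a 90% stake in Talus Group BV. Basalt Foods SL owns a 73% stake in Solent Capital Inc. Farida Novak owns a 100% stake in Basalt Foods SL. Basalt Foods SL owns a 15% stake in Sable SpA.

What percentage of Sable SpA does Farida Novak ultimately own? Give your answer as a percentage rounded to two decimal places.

78.75%

Farida reaches Sable along 2 paths.
Via Fennick: 75% × 85% = 63.75%.
Via Basalt: 100% × 15% = 15%.
Total: 63.75% + 15% = 78.75%.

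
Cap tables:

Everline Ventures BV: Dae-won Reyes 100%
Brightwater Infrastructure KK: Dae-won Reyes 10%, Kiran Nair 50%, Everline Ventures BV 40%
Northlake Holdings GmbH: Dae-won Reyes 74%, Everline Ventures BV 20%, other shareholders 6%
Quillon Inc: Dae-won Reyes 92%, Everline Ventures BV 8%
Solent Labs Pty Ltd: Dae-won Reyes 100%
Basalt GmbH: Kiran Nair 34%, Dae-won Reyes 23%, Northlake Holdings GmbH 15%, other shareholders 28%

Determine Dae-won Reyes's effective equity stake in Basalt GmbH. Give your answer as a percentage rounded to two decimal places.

Dae-won reaches Basalt along 3 paths.
Direct stake: 23% = 23%.
Via Northlake: 74% × 15% = 11.1%.
Via Everline → Northlake: 100% × 20% × 15% = 3%.
Total: 23% + 11.1% + 3% = 37.1%.
Rounded: 37.10%.

37.10%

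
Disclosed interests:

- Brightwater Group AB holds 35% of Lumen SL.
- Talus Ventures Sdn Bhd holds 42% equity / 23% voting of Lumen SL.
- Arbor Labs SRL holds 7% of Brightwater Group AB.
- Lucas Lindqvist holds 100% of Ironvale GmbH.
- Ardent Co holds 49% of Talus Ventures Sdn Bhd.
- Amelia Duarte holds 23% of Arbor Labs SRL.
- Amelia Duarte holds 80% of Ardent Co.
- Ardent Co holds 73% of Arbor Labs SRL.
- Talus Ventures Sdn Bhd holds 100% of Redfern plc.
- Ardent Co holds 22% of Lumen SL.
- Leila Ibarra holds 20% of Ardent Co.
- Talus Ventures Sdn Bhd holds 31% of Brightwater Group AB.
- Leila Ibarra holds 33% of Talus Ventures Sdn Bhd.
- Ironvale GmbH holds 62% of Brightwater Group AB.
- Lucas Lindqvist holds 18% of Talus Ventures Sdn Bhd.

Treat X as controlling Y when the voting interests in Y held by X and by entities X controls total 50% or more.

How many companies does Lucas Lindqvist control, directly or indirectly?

2

Lucas holds 100% of Ironvale, so Lucas controls Ironvale.
Ironvale holds 62% of Brightwater, so Lucas controls Brightwater.
No other company's threshold is met.
Lucas controls 2 companies.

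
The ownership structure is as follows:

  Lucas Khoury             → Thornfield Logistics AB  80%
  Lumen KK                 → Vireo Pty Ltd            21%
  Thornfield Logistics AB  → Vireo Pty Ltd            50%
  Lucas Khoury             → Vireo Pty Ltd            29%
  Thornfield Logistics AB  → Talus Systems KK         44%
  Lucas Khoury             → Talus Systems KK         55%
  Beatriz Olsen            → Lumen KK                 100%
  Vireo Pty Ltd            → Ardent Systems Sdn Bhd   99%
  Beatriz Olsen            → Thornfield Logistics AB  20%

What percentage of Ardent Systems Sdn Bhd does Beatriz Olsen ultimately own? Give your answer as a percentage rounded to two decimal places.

30.69%

Beatriz reaches Ardent along 2 paths.
Via Thornfield → Vireo: 20% × 50% × 99% = 9.9%.
Via Lumen → Vireo: 100% × 21% × 99% = 20.79%.
Total: 9.9% + 20.79% = 30.69%.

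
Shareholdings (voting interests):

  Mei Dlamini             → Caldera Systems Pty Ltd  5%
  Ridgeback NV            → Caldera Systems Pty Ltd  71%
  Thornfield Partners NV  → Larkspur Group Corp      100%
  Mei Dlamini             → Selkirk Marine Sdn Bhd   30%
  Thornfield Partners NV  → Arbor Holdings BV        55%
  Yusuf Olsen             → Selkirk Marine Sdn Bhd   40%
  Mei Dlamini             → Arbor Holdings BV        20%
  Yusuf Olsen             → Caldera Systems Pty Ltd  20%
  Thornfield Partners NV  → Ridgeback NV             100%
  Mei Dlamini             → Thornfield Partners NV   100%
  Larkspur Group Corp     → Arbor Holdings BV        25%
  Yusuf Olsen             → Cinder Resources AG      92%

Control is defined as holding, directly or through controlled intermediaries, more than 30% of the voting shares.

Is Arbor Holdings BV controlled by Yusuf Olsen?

Yusuf holds 40% of Selkirk, so Yusuf controls Selkirk.
Yusuf holds 92% of Cinder, so Yusuf controls Cinder.
Neither Yusuf nor any entity Yusuf controls holds any voting interest in Arbor.
So Yusuf does not control Arbor.

No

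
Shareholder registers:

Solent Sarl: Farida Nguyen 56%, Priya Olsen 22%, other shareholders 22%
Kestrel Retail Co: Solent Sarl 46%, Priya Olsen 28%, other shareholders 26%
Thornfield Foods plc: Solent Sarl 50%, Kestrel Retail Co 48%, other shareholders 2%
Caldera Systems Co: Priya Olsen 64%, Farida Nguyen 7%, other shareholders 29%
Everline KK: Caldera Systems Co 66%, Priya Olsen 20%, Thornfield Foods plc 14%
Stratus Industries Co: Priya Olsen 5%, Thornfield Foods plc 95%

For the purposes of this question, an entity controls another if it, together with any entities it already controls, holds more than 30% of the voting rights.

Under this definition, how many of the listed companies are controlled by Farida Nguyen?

4

Farida holds 56% of Solent, so Farida controls Solent.
Solent holds 46% of Kestrel, so Farida controls Kestrel.
Solent and Kestrel together hold 50% + 48% = 98% of Thornfield, so Farida controls Thornfield.
Thornfield holds 95% of Stratus, so Farida controls Stratus.
No other company's threshold is met.
Farida controls 4 companies.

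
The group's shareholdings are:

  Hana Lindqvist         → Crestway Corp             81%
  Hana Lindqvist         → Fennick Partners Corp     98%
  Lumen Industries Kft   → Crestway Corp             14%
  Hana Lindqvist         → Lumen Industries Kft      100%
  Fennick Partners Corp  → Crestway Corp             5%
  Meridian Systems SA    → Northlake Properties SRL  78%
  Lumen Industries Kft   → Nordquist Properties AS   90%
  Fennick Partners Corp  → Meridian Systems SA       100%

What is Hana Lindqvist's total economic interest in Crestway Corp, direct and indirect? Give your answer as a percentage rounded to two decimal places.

Hana reaches Crestway along 3 paths.
Via Lumen: 100% × 14% = 14%.
Direct stake: 81% = 81%.
Via Fennick: 98% × 5% = 4.9%.
Total: 14% + 81% + 4.9% = 99.9%.
Rounded: 99.90%.

99.90%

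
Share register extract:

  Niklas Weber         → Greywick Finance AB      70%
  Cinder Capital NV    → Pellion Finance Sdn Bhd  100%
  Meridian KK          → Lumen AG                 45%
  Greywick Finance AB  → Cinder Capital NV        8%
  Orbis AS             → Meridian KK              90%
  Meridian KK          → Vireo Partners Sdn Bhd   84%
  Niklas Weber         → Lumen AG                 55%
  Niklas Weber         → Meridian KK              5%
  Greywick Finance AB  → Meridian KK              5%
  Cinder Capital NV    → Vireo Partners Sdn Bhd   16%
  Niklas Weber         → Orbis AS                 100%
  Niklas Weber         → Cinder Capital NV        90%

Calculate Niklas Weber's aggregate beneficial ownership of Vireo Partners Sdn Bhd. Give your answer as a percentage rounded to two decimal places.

Niklas reaches Vireo along 5 paths.
Via Greywick → Meridian: 70% × 5% × 84% = 2.94%.
Via Meridian: 5% × 84% = 4.2%.
Via Orbis → Meridian: 100% × 90% × 84% = 75.6%.
Via Cinder: 90% × 16% = 14.4%.
Via Greywick → Cinder: 70% × 8% × 16% = 0.896%.
Total: 2.94% + 4.2% + 75.6% + 14.4% + 0.896% = 98.036%.
Rounded: 98.04%.

98.04%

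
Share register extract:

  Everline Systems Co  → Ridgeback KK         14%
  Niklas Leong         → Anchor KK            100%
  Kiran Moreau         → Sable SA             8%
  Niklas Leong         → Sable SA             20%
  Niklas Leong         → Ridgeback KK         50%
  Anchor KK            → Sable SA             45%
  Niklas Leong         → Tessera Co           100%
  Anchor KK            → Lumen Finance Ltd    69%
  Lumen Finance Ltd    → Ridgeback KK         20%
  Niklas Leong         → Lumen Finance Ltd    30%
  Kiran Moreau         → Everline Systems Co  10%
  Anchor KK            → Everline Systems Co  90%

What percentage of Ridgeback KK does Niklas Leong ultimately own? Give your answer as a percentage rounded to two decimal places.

82.40%

Niklas reaches Ridgeback along 4 paths.
Via Lumen: 30% × 20% = 6%.
Via Anchor → Lumen: 100% × 69% × 20% = 13.8%.
Via Anchor → Everline: 100% × 90% × 14% = 12.6%.
Direct stake: 50% = 50%.
Total: 6% + 13.8% + 12.6% + 50% = 82.4%.
Rounded: 82.40%.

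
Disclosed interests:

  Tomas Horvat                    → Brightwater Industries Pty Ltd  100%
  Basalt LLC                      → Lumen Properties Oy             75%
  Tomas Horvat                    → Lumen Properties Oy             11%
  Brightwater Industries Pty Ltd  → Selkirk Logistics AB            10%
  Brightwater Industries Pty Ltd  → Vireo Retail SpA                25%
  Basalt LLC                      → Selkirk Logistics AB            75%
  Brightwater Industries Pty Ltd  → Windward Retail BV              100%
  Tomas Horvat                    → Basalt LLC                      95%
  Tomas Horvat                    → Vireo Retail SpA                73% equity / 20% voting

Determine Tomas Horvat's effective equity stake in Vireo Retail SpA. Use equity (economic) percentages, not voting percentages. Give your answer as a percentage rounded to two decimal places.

Tomas reaches Vireo along 2 paths.
Via Brightwater: 100% × 25% = 25%.
Direct stake: 73% = 73%.
Total: 25% + 73% = 98%.
Rounded: 98.00%.

98.00%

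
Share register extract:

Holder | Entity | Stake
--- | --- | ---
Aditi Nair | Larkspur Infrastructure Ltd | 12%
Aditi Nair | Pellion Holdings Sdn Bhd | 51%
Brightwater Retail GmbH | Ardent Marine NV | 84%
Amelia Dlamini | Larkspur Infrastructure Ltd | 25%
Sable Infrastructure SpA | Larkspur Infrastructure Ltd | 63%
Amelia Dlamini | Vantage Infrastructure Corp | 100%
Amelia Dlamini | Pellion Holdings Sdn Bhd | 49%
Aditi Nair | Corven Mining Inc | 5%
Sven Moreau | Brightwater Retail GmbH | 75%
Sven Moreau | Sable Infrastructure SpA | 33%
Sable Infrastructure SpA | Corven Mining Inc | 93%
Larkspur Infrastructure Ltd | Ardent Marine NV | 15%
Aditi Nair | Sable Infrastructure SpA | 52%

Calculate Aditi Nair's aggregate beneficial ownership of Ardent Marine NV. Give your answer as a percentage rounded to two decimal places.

6.71%

Aditi reaches Ardent along 2 paths.
Via Sable → Larkspur: 52% × 63% × 15% = 4.914%.
Via Larkspur: 12% × 15% = 1.8%.
Total: 4.914% + 1.8% = 6.714%.
Rounded: 6.71%.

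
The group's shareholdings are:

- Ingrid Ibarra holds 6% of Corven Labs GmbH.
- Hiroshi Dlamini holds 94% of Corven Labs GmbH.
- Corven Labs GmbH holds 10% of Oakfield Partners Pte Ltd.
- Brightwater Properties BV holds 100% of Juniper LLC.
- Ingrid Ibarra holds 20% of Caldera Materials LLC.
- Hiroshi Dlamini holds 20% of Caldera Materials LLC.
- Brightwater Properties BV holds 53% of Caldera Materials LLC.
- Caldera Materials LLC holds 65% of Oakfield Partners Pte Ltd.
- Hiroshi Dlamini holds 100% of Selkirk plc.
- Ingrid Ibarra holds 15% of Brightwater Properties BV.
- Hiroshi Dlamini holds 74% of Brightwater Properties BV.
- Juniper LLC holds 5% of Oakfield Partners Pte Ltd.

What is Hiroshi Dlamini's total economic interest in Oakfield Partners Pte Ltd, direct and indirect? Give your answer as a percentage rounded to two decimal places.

Hiroshi reaches Oakfield along 4 paths.
Via Brightwater → Caldera: 74% × 53% × 65% = 25.493%.
Via Caldera: 20% × 65% = 13%.
Via Brightwater → Juniper: 74% × 100% × 5% = 3.7%.
Via Corven: 94% × 10% = 9.4%.
Total: 25.493% + 13% + 3.7% + 9.4% = 51.593%.
Rounded: 51.59%.

51.59%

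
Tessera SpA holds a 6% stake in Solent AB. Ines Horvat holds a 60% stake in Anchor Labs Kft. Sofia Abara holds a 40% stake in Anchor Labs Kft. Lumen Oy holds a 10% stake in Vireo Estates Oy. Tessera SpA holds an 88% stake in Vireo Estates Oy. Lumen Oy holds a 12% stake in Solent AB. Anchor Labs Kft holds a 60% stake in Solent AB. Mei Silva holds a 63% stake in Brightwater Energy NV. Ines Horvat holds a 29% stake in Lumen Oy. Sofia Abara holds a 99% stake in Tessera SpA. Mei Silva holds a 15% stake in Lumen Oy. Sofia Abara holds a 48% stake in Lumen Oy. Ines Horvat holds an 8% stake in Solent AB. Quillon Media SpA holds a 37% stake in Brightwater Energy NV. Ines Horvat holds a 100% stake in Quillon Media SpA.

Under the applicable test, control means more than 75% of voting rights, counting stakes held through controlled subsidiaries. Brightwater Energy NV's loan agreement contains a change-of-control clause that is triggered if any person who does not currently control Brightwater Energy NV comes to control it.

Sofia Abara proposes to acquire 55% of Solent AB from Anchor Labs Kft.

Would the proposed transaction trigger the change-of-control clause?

No

The purchase adds only to Sofia's holdings (Anchor's stake shrinks), so Sofia is the only person who could newly come to control Brightwater.
Sofia holds 99% of Tessera, so Sofia controls Tessera.
Tessera holds 88% of Vireo, so Sofia controls Vireo.
Neither Sofia nor any entity Sofia controls holds any voting interest in Brightwater.
So before the transaction, Sofia does not control Brightwater.
After the purchase, Sofia holds 55% of Solent directly, and Anchor's stake falls to 5%.
Sofia's side now holds 6% + 55% = 61% of Solent, not > 75%, so Sofia still does not control Solent.
After the transaction, neither Sofia nor any entity Sofia controls holds a voting interest in Brightwater, so Sofia still does not control it.
No new person acquires control, so the clause is not triggered.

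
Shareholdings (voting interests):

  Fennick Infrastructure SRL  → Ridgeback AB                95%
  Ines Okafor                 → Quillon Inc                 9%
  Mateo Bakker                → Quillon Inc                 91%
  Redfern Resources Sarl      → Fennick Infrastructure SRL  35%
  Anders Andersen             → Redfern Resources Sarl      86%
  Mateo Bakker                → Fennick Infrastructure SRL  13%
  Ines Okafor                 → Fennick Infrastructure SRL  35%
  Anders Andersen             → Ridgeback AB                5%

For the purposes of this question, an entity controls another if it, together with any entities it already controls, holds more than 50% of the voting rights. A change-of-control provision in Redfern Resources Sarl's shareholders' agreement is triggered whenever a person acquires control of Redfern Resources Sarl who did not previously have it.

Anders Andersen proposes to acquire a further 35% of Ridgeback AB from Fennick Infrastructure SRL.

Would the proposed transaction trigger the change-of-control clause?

No

The purchase adds only to Anders's holdings (Fennick's stake shrinks), so Anders is the only person who could newly come to control Redfern.
Anders holds 86% of Redfern, so Anders controls Redfern.
So Anders already controls Redfern before the transaction.
After the purchase, Anders's direct stake in Ridgeback rises to 5% + 35% = 40%, and Fennick's stake falls to 60%.
Anders controlled Redfern already, so this is not a new person acquiring control; every other person's position is unchanged or reduced.
No new person acquires control, so the clause is not triggered.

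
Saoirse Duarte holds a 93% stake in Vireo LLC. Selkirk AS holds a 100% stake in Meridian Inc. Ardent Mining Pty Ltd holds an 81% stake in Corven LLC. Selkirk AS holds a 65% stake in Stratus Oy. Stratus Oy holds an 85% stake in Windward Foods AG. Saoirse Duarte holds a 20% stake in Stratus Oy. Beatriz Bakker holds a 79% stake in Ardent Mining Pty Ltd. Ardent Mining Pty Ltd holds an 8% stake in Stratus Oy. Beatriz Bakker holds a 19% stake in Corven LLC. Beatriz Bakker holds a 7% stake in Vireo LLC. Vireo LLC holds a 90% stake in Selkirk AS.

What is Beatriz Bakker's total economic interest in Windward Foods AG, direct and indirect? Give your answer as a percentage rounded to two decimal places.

Beatriz reaches Windward along 2 paths.
Via Ardent → Stratus: 79% × 8% × 85% = 5.372%.
Via Vireo → Selkirk → Stratus: 7% × 90% × 65% × 85% = 3.48075%.
Total: 5.372% + 3.48075% = 8.85275%.
Rounded: 8.85%.

8.85%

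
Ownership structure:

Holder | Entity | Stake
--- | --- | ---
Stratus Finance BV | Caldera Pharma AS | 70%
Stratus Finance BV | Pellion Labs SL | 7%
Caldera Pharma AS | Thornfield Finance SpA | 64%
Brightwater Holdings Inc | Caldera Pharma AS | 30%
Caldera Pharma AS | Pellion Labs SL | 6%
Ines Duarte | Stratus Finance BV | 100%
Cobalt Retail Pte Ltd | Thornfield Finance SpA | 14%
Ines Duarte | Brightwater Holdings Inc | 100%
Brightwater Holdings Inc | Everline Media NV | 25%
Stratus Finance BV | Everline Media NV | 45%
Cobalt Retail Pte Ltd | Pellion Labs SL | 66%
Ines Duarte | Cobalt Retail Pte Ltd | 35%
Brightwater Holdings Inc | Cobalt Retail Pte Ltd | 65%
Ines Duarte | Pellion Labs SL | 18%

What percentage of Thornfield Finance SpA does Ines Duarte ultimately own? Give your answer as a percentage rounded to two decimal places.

Ines reaches Thornfield along 4 paths.
Via Brightwater → Caldera: 100% × 30% × 64% = 19.2%.
Via Stratus → Caldera: 100% × 70% × 64% = 44.8%.
Via Cobalt: 35% × 14% = 4.9%.
Via Brightwater → Cobalt: 100% × 65% × 14% = 9.1%.
Total: 19.2% + 44.8% + 4.9% + 9.1% = 78%.
Rounded: 78.00%.

78.00%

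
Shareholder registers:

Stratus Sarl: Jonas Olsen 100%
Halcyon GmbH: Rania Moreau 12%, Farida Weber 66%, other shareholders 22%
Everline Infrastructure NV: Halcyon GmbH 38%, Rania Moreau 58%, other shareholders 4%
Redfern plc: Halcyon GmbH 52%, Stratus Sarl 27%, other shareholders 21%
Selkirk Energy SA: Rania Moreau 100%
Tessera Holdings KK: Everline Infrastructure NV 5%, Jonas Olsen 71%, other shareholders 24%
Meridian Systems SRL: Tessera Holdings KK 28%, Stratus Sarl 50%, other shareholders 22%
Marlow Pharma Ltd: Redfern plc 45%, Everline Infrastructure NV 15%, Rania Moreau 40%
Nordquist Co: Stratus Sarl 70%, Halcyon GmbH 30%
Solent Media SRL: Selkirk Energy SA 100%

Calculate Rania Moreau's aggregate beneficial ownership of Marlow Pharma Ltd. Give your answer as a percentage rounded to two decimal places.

Rania reaches Marlow along 4 paths.
Via Halcyon → Redfern: 12% × 52% × 45% = 2.808%.
Via Halcyon → Everline: 12% × 38% × 15% = 0.684%.
Via Everline: 58% × 15% = 8.7%.
Direct stake: 40% = 40%.
Total: 2.808% + 0.684% + 8.7% + 40% = 52.192%.
Rounded: 52.19%.

52.19%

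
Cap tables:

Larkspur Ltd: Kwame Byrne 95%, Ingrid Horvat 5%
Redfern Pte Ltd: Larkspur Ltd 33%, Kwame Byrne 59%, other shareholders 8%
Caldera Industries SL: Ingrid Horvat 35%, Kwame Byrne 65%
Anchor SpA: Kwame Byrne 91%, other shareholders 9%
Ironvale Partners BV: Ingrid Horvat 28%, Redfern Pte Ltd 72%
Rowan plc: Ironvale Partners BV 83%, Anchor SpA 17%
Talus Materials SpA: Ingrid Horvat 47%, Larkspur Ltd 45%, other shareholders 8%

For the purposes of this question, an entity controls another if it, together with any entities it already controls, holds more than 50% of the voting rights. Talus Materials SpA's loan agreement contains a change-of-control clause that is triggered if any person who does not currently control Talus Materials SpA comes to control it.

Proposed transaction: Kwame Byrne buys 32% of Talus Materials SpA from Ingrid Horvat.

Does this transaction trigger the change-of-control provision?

Yes

The purchase adds only to Kwame's holdings (Ingrid's stake shrinks), so Kwame is the only person who could newly come to control Talus.
Kwame holds 95% of Larkspur, so Kwame controls Larkspur.
Larkspur and Kwame together hold 33% + 59% = 92% of Redfern, so Kwame controls Redfern.
Kwame holds 65% of Caldera, so Kwame controls Caldera.
Kwame holds 91% of Anchor, so Kwame controls Anchor.
Redfern holds 72% of Ironvale, so Kwame controls Ironvale.
Ironvale and Anchor together hold 83% + 17% = 100% of Rowan, so Kwame controls Rowan.
In Talus, Kwame's side holds only 45%, not > 50%.
So before the transaction, Kwame does not control Talus.
After the purchase, Kwame holds 32% of Talus directly, and Ingrid's stake falls to 15%.
Larkspur and Kwame together hold 45% + 32% = 77% of Talus, so Kwame controls Talus.
Kwame did not control Talus before and does after, so the clause is triggered.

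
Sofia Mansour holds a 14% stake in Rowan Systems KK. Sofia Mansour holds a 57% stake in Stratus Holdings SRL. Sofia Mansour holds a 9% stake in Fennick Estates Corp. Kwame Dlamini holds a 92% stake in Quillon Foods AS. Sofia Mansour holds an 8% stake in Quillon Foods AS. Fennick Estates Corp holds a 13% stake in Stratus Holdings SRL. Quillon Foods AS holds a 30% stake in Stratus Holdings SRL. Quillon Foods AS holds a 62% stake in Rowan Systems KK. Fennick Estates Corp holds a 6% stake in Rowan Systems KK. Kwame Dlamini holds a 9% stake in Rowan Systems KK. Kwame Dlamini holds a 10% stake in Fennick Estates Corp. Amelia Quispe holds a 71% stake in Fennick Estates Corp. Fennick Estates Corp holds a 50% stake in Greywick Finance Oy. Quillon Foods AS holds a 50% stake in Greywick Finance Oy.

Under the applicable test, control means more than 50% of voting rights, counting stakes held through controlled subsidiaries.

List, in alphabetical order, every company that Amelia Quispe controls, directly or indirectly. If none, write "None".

Amelia holds 71% of Fennick, so Amelia controls Fennick.
No other company's threshold is met.

Fennick Estates Corp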